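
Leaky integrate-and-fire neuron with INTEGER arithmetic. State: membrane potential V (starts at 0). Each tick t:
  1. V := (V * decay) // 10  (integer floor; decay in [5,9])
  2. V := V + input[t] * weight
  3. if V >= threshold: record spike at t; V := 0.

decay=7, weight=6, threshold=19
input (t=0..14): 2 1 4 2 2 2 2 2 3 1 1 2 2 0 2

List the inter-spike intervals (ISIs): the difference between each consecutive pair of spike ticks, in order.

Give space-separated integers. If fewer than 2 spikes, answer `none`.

t=0: input=2 -> V=12
t=1: input=1 -> V=14
t=2: input=4 -> V=0 FIRE
t=3: input=2 -> V=12
t=4: input=2 -> V=0 FIRE
t=5: input=2 -> V=12
t=6: input=2 -> V=0 FIRE
t=7: input=2 -> V=12
t=8: input=3 -> V=0 FIRE
t=9: input=1 -> V=6
t=10: input=1 -> V=10
t=11: input=2 -> V=0 FIRE
t=12: input=2 -> V=12
t=13: input=0 -> V=8
t=14: input=2 -> V=17

Answer: 2 2 2 3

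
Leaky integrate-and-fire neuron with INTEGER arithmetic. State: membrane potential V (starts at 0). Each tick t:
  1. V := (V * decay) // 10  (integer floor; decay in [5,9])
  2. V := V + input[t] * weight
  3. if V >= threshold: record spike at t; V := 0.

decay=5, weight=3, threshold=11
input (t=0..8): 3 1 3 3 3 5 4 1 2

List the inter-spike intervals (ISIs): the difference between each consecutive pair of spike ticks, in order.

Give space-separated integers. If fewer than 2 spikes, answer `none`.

Answer: 2 1 1

Derivation:
t=0: input=3 -> V=9
t=1: input=1 -> V=7
t=2: input=3 -> V=0 FIRE
t=3: input=3 -> V=9
t=4: input=3 -> V=0 FIRE
t=5: input=5 -> V=0 FIRE
t=6: input=4 -> V=0 FIRE
t=7: input=1 -> V=3
t=8: input=2 -> V=7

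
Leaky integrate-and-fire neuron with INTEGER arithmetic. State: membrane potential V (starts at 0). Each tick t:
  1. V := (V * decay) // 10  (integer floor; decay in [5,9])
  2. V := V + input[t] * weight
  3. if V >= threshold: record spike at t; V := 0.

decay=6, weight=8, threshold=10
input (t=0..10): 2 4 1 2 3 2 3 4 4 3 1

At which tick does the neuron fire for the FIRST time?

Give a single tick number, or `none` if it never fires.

t=0: input=2 -> V=0 FIRE
t=1: input=4 -> V=0 FIRE
t=2: input=1 -> V=8
t=3: input=2 -> V=0 FIRE
t=4: input=3 -> V=0 FIRE
t=5: input=2 -> V=0 FIRE
t=6: input=3 -> V=0 FIRE
t=7: input=4 -> V=0 FIRE
t=8: input=4 -> V=0 FIRE
t=9: input=3 -> V=0 FIRE
t=10: input=1 -> V=8

Answer: 0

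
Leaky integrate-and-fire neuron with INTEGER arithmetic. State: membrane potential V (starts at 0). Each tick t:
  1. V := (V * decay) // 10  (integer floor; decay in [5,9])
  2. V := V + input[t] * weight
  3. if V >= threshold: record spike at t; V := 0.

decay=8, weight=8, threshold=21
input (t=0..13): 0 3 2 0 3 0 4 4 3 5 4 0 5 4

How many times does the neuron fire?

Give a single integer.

Answer: 9

Derivation:
t=0: input=0 -> V=0
t=1: input=3 -> V=0 FIRE
t=2: input=2 -> V=16
t=3: input=0 -> V=12
t=4: input=3 -> V=0 FIRE
t=5: input=0 -> V=0
t=6: input=4 -> V=0 FIRE
t=7: input=4 -> V=0 FIRE
t=8: input=3 -> V=0 FIRE
t=9: input=5 -> V=0 FIRE
t=10: input=4 -> V=0 FIRE
t=11: input=0 -> V=0
t=12: input=5 -> V=0 FIRE
t=13: input=4 -> V=0 FIRE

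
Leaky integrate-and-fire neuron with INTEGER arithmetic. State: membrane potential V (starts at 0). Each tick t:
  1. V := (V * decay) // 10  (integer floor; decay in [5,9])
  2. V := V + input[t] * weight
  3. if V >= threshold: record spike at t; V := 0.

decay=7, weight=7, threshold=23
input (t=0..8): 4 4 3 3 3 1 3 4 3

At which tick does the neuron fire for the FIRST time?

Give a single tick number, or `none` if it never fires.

Answer: 0

Derivation:
t=0: input=4 -> V=0 FIRE
t=1: input=4 -> V=0 FIRE
t=2: input=3 -> V=21
t=3: input=3 -> V=0 FIRE
t=4: input=3 -> V=21
t=5: input=1 -> V=21
t=6: input=3 -> V=0 FIRE
t=7: input=4 -> V=0 FIRE
t=8: input=3 -> V=21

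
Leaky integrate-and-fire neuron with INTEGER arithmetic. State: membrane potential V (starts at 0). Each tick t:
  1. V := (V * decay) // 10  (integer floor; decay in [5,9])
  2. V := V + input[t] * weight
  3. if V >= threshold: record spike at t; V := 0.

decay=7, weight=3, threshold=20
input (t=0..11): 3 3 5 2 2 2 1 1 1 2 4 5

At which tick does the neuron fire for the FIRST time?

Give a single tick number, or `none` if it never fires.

Answer: 2

Derivation:
t=0: input=3 -> V=9
t=1: input=3 -> V=15
t=2: input=5 -> V=0 FIRE
t=3: input=2 -> V=6
t=4: input=2 -> V=10
t=5: input=2 -> V=13
t=6: input=1 -> V=12
t=7: input=1 -> V=11
t=8: input=1 -> V=10
t=9: input=2 -> V=13
t=10: input=4 -> V=0 FIRE
t=11: input=5 -> V=15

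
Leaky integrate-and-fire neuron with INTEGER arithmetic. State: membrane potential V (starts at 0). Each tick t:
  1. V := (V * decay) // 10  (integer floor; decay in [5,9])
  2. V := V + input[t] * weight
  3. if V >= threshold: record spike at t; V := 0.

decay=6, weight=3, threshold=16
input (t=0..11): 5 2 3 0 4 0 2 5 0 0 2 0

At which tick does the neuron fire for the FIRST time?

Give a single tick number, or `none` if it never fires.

t=0: input=5 -> V=15
t=1: input=2 -> V=15
t=2: input=3 -> V=0 FIRE
t=3: input=0 -> V=0
t=4: input=4 -> V=12
t=5: input=0 -> V=7
t=6: input=2 -> V=10
t=7: input=5 -> V=0 FIRE
t=8: input=0 -> V=0
t=9: input=0 -> V=0
t=10: input=2 -> V=6
t=11: input=0 -> V=3

Answer: 2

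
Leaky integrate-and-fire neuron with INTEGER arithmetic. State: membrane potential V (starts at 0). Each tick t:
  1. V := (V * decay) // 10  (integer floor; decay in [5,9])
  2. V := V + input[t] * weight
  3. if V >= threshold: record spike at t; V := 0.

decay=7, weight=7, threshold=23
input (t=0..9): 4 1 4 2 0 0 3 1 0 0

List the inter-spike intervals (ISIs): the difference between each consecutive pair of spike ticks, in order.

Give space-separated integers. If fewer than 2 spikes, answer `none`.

Answer: 2 4

Derivation:
t=0: input=4 -> V=0 FIRE
t=1: input=1 -> V=7
t=2: input=4 -> V=0 FIRE
t=3: input=2 -> V=14
t=4: input=0 -> V=9
t=5: input=0 -> V=6
t=6: input=3 -> V=0 FIRE
t=7: input=1 -> V=7
t=8: input=0 -> V=4
t=9: input=0 -> V=2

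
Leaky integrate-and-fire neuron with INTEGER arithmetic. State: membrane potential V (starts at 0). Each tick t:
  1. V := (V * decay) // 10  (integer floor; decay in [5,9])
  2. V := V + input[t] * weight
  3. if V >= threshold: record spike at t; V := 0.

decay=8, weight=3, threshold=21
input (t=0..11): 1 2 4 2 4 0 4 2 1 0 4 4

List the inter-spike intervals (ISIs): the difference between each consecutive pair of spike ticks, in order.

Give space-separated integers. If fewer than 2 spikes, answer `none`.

Answer: 6

Derivation:
t=0: input=1 -> V=3
t=1: input=2 -> V=8
t=2: input=4 -> V=18
t=3: input=2 -> V=20
t=4: input=4 -> V=0 FIRE
t=5: input=0 -> V=0
t=6: input=4 -> V=12
t=7: input=2 -> V=15
t=8: input=1 -> V=15
t=9: input=0 -> V=12
t=10: input=4 -> V=0 FIRE
t=11: input=4 -> V=12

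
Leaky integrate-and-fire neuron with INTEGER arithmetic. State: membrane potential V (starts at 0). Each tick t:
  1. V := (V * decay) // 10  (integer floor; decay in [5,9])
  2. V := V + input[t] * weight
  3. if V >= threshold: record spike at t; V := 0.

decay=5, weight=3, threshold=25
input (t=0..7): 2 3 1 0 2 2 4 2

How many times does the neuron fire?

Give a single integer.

Answer: 0

Derivation:
t=0: input=2 -> V=6
t=1: input=3 -> V=12
t=2: input=1 -> V=9
t=3: input=0 -> V=4
t=4: input=2 -> V=8
t=5: input=2 -> V=10
t=6: input=4 -> V=17
t=7: input=2 -> V=14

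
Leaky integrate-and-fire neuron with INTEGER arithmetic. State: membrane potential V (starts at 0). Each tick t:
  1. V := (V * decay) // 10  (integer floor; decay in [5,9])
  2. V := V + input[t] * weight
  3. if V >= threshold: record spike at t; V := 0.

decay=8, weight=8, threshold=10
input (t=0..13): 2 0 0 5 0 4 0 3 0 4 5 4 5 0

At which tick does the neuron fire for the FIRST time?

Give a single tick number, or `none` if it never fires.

t=0: input=2 -> V=0 FIRE
t=1: input=0 -> V=0
t=2: input=0 -> V=0
t=3: input=5 -> V=0 FIRE
t=4: input=0 -> V=0
t=5: input=4 -> V=0 FIRE
t=6: input=0 -> V=0
t=7: input=3 -> V=0 FIRE
t=8: input=0 -> V=0
t=9: input=4 -> V=0 FIRE
t=10: input=5 -> V=0 FIRE
t=11: input=4 -> V=0 FIRE
t=12: input=5 -> V=0 FIRE
t=13: input=0 -> V=0

Answer: 0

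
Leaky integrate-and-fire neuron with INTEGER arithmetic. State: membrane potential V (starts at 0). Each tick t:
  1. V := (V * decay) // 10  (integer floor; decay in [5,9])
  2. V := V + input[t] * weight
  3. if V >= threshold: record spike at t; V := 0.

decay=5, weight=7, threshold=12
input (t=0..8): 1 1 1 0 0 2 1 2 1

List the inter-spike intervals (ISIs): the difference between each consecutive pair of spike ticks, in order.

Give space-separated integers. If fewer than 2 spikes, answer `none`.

t=0: input=1 -> V=7
t=1: input=1 -> V=10
t=2: input=1 -> V=0 FIRE
t=3: input=0 -> V=0
t=4: input=0 -> V=0
t=5: input=2 -> V=0 FIRE
t=6: input=1 -> V=7
t=7: input=2 -> V=0 FIRE
t=8: input=1 -> V=7

Answer: 3 2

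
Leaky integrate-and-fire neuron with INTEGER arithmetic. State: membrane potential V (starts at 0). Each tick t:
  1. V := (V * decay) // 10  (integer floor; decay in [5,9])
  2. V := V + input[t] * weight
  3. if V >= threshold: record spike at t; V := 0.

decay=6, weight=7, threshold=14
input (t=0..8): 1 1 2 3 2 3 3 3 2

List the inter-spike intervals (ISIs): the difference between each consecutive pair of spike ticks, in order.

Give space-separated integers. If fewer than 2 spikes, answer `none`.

Answer: 1 1 1 1 1 1

Derivation:
t=0: input=1 -> V=7
t=1: input=1 -> V=11
t=2: input=2 -> V=0 FIRE
t=3: input=3 -> V=0 FIRE
t=4: input=2 -> V=0 FIRE
t=5: input=3 -> V=0 FIRE
t=6: input=3 -> V=0 FIRE
t=7: input=3 -> V=0 FIRE
t=8: input=2 -> V=0 FIRE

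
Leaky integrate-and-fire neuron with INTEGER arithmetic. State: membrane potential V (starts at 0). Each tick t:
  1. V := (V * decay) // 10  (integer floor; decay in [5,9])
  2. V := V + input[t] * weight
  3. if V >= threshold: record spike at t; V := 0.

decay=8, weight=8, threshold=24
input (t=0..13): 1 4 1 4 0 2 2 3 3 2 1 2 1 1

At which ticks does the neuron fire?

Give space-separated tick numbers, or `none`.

t=0: input=1 -> V=8
t=1: input=4 -> V=0 FIRE
t=2: input=1 -> V=8
t=3: input=4 -> V=0 FIRE
t=4: input=0 -> V=0
t=5: input=2 -> V=16
t=6: input=2 -> V=0 FIRE
t=7: input=3 -> V=0 FIRE
t=8: input=3 -> V=0 FIRE
t=9: input=2 -> V=16
t=10: input=1 -> V=20
t=11: input=2 -> V=0 FIRE
t=12: input=1 -> V=8
t=13: input=1 -> V=14

Answer: 1 3 6 7 8 11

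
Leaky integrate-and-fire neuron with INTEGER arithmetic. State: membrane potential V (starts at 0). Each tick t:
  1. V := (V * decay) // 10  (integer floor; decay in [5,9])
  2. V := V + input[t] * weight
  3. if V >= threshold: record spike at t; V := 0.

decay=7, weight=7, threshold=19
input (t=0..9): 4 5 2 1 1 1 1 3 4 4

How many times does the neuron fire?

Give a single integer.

t=0: input=4 -> V=0 FIRE
t=1: input=5 -> V=0 FIRE
t=2: input=2 -> V=14
t=3: input=1 -> V=16
t=4: input=1 -> V=18
t=5: input=1 -> V=0 FIRE
t=6: input=1 -> V=7
t=7: input=3 -> V=0 FIRE
t=8: input=4 -> V=0 FIRE
t=9: input=4 -> V=0 FIRE

Answer: 6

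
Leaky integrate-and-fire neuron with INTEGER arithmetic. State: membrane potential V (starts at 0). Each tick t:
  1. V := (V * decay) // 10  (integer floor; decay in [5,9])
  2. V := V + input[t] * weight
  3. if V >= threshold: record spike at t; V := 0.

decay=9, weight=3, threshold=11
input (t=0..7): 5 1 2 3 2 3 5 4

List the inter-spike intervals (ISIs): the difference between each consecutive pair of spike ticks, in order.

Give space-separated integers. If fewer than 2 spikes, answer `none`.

t=0: input=5 -> V=0 FIRE
t=1: input=1 -> V=3
t=2: input=2 -> V=8
t=3: input=3 -> V=0 FIRE
t=4: input=2 -> V=6
t=5: input=3 -> V=0 FIRE
t=6: input=5 -> V=0 FIRE
t=7: input=4 -> V=0 FIRE

Answer: 3 2 1 1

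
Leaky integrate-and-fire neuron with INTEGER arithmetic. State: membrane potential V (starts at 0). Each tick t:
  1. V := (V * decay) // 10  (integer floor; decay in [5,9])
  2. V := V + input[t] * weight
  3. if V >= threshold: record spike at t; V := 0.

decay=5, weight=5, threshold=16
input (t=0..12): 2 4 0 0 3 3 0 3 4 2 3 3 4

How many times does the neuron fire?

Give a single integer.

t=0: input=2 -> V=10
t=1: input=4 -> V=0 FIRE
t=2: input=0 -> V=0
t=3: input=0 -> V=0
t=4: input=3 -> V=15
t=5: input=3 -> V=0 FIRE
t=6: input=0 -> V=0
t=7: input=3 -> V=15
t=8: input=4 -> V=0 FIRE
t=9: input=2 -> V=10
t=10: input=3 -> V=0 FIRE
t=11: input=3 -> V=15
t=12: input=4 -> V=0 FIRE

Answer: 5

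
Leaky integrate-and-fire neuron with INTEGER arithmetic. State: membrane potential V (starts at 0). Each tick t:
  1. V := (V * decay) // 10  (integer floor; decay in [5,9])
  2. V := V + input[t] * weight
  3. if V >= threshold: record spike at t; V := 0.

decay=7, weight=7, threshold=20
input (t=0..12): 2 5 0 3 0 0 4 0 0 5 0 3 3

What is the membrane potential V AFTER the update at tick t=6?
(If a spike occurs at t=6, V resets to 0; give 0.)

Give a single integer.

t=0: input=2 -> V=14
t=1: input=5 -> V=0 FIRE
t=2: input=0 -> V=0
t=3: input=3 -> V=0 FIRE
t=4: input=0 -> V=0
t=5: input=0 -> V=0
t=6: input=4 -> V=0 FIRE
t=7: input=0 -> V=0
t=8: input=0 -> V=0
t=9: input=5 -> V=0 FIRE
t=10: input=0 -> V=0
t=11: input=3 -> V=0 FIRE
t=12: input=3 -> V=0 FIRE

Answer: 0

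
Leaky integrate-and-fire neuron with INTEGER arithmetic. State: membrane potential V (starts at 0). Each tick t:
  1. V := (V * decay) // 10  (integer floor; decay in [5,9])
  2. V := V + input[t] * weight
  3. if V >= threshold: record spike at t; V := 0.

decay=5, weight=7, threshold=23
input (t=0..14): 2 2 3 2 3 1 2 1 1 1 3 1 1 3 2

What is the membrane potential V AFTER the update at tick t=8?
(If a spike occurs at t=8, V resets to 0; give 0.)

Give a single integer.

Answer: 14

Derivation:
t=0: input=2 -> V=14
t=1: input=2 -> V=21
t=2: input=3 -> V=0 FIRE
t=3: input=2 -> V=14
t=4: input=3 -> V=0 FIRE
t=5: input=1 -> V=7
t=6: input=2 -> V=17
t=7: input=1 -> V=15
t=8: input=1 -> V=14
t=9: input=1 -> V=14
t=10: input=3 -> V=0 FIRE
t=11: input=1 -> V=7
t=12: input=1 -> V=10
t=13: input=3 -> V=0 FIRE
t=14: input=2 -> V=14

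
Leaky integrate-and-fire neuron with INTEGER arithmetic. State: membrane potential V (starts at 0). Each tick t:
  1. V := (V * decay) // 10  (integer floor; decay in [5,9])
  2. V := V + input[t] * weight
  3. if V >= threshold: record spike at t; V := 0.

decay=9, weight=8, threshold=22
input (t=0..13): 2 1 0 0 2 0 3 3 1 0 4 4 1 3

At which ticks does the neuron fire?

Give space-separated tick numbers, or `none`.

Answer: 1 6 7 10 11 13

Derivation:
t=0: input=2 -> V=16
t=1: input=1 -> V=0 FIRE
t=2: input=0 -> V=0
t=3: input=0 -> V=0
t=4: input=2 -> V=16
t=5: input=0 -> V=14
t=6: input=3 -> V=0 FIRE
t=7: input=3 -> V=0 FIRE
t=8: input=1 -> V=8
t=9: input=0 -> V=7
t=10: input=4 -> V=0 FIRE
t=11: input=4 -> V=0 FIRE
t=12: input=1 -> V=8
t=13: input=3 -> V=0 FIRE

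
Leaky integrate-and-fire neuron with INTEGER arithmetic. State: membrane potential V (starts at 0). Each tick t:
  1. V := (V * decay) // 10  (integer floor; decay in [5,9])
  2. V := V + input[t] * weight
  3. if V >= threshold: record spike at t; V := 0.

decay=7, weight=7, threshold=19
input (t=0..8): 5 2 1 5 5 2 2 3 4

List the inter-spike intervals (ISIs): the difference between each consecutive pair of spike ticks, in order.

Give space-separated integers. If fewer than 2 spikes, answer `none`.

Answer: 3 1 2 1 1

Derivation:
t=0: input=5 -> V=0 FIRE
t=1: input=2 -> V=14
t=2: input=1 -> V=16
t=3: input=5 -> V=0 FIRE
t=4: input=5 -> V=0 FIRE
t=5: input=2 -> V=14
t=6: input=2 -> V=0 FIRE
t=7: input=3 -> V=0 FIRE
t=8: input=4 -> V=0 FIRE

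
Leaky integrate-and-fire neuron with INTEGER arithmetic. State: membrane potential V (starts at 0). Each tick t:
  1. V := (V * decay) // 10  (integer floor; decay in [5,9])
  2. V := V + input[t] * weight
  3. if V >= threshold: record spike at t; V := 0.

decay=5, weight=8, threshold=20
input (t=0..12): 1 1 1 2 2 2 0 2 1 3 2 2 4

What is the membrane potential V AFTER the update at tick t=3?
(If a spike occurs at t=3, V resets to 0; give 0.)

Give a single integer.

t=0: input=1 -> V=8
t=1: input=1 -> V=12
t=2: input=1 -> V=14
t=3: input=2 -> V=0 FIRE
t=4: input=2 -> V=16
t=5: input=2 -> V=0 FIRE
t=6: input=0 -> V=0
t=7: input=2 -> V=16
t=8: input=1 -> V=16
t=9: input=3 -> V=0 FIRE
t=10: input=2 -> V=16
t=11: input=2 -> V=0 FIRE
t=12: input=4 -> V=0 FIRE

Answer: 0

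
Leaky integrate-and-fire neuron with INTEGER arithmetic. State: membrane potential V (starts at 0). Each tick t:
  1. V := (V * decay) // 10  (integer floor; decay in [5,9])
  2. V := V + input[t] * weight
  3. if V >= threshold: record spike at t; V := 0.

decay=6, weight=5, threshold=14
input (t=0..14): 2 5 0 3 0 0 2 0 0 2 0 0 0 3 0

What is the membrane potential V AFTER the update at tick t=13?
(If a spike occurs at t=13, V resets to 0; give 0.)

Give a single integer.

Answer: 0

Derivation:
t=0: input=2 -> V=10
t=1: input=5 -> V=0 FIRE
t=2: input=0 -> V=0
t=3: input=3 -> V=0 FIRE
t=4: input=0 -> V=0
t=5: input=0 -> V=0
t=6: input=2 -> V=10
t=7: input=0 -> V=6
t=8: input=0 -> V=3
t=9: input=2 -> V=11
t=10: input=0 -> V=6
t=11: input=0 -> V=3
t=12: input=0 -> V=1
t=13: input=3 -> V=0 FIRE
t=14: input=0 -> V=0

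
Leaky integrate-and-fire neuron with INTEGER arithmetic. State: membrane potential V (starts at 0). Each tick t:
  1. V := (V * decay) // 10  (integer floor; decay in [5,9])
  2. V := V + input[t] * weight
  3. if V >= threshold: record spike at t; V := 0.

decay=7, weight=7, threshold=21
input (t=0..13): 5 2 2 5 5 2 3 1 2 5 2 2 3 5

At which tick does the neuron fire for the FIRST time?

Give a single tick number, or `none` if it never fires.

t=0: input=5 -> V=0 FIRE
t=1: input=2 -> V=14
t=2: input=2 -> V=0 FIRE
t=3: input=5 -> V=0 FIRE
t=4: input=5 -> V=0 FIRE
t=5: input=2 -> V=14
t=6: input=3 -> V=0 FIRE
t=7: input=1 -> V=7
t=8: input=2 -> V=18
t=9: input=5 -> V=0 FIRE
t=10: input=2 -> V=14
t=11: input=2 -> V=0 FIRE
t=12: input=3 -> V=0 FIRE
t=13: input=5 -> V=0 FIRE

Answer: 0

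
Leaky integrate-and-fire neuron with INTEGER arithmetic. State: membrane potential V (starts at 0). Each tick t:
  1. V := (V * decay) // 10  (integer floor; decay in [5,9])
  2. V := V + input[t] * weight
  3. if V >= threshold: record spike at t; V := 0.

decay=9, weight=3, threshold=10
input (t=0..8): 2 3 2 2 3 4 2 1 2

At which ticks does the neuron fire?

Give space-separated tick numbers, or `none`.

t=0: input=2 -> V=6
t=1: input=3 -> V=0 FIRE
t=2: input=2 -> V=6
t=3: input=2 -> V=0 FIRE
t=4: input=3 -> V=9
t=5: input=4 -> V=0 FIRE
t=6: input=2 -> V=6
t=7: input=1 -> V=8
t=8: input=2 -> V=0 FIRE

Answer: 1 3 5 8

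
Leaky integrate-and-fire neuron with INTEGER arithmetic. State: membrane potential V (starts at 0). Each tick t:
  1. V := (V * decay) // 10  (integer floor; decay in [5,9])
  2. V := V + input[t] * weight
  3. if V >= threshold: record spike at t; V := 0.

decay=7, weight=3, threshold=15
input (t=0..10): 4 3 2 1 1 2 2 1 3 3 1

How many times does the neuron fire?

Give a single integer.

t=0: input=4 -> V=12
t=1: input=3 -> V=0 FIRE
t=2: input=2 -> V=6
t=3: input=1 -> V=7
t=4: input=1 -> V=7
t=5: input=2 -> V=10
t=6: input=2 -> V=13
t=7: input=1 -> V=12
t=8: input=3 -> V=0 FIRE
t=9: input=3 -> V=9
t=10: input=1 -> V=9

Answer: 2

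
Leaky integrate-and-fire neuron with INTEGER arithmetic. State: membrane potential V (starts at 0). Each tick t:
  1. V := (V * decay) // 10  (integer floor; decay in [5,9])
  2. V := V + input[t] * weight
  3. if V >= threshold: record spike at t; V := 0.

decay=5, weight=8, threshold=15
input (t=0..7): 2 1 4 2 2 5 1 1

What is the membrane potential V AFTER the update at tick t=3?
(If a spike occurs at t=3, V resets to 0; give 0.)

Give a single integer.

t=0: input=2 -> V=0 FIRE
t=1: input=1 -> V=8
t=2: input=4 -> V=0 FIRE
t=3: input=2 -> V=0 FIRE
t=4: input=2 -> V=0 FIRE
t=5: input=5 -> V=0 FIRE
t=6: input=1 -> V=8
t=7: input=1 -> V=12

Answer: 0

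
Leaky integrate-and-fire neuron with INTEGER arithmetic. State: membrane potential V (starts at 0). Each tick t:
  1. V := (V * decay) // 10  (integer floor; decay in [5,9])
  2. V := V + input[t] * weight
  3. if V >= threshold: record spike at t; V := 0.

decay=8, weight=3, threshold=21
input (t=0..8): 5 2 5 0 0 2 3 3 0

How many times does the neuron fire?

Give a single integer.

t=0: input=5 -> V=15
t=1: input=2 -> V=18
t=2: input=5 -> V=0 FIRE
t=3: input=0 -> V=0
t=4: input=0 -> V=0
t=5: input=2 -> V=6
t=6: input=3 -> V=13
t=7: input=3 -> V=19
t=8: input=0 -> V=15

Answer: 1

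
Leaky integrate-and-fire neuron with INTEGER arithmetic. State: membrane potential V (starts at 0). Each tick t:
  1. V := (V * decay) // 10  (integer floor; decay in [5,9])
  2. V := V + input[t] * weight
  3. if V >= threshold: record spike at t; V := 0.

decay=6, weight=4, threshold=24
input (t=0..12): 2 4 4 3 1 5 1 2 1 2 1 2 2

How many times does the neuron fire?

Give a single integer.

t=0: input=2 -> V=8
t=1: input=4 -> V=20
t=2: input=4 -> V=0 FIRE
t=3: input=3 -> V=12
t=4: input=1 -> V=11
t=5: input=5 -> V=0 FIRE
t=6: input=1 -> V=4
t=7: input=2 -> V=10
t=8: input=1 -> V=10
t=9: input=2 -> V=14
t=10: input=1 -> V=12
t=11: input=2 -> V=15
t=12: input=2 -> V=17

Answer: 2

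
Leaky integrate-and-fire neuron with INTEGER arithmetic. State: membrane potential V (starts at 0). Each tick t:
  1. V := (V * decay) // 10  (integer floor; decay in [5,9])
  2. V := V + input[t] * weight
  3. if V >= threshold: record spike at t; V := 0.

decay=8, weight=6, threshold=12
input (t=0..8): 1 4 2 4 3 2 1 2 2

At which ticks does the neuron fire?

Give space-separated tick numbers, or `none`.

Answer: 1 2 3 4 5 7 8

Derivation:
t=0: input=1 -> V=6
t=1: input=4 -> V=0 FIRE
t=2: input=2 -> V=0 FIRE
t=3: input=4 -> V=0 FIRE
t=4: input=3 -> V=0 FIRE
t=5: input=2 -> V=0 FIRE
t=6: input=1 -> V=6
t=7: input=2 -> V=0 FIRE
t=8: input=2 -> V=0 FIRE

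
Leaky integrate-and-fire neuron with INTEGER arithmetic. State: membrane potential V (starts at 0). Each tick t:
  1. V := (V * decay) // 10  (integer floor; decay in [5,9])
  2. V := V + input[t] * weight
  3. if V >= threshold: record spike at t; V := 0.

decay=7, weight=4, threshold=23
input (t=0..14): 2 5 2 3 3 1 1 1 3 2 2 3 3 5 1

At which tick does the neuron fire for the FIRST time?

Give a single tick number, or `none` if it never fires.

Answer: 1

Derivation:
t=0: input=2 -> V=8
t=1: input=5 -> V=0 FIRE
t=2: input=2 -> V=8
t=3: input=3 -> V=17
t=4: input=3 -> V=0 FIRE
t=5: input=1 -> V=4
t=6: input=1 -> V=6
t=7: input=1 -> V=8
t=8: input=3 -> V=17
t=9: input=2 -> V=19
t=10: input=2 -> V=21
t=11: input=3 -> V=0 FIRE
t=12: input=3 -> V=12
t=13: input=5 -> V=0 FIRE
t=14: input=1 -> V=4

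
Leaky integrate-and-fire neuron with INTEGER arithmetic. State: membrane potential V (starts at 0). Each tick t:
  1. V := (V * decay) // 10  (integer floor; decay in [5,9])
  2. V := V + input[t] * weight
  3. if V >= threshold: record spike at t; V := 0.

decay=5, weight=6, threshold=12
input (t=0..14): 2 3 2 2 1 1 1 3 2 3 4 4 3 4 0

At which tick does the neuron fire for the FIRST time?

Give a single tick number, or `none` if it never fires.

t=0: input=2 -> V=0 FIRE
t=1: input=3 -> V=0 FIRE
t=2: input=2 -> V=0 FIRE
t=3: input=2 -> V=0 FIRE
t=4: input=1 -> V=6
t=5: input=1 -> V=9
t=6: input=1 -> V=10
t=7: input=3 -> V=0 FIRE
t=8: input=2 -> V=0 FIRE
t=9: input=3 -> V=0 FIRE
t=10: input=4 -> V=0 FIRE
t=11: input=4 -> V=0 FIRE
t=12: input=3 -> V=0 FIRE
t=13: input=4 -> V=0 FIRE
t=14: input=0 -> V=0

Answer: 0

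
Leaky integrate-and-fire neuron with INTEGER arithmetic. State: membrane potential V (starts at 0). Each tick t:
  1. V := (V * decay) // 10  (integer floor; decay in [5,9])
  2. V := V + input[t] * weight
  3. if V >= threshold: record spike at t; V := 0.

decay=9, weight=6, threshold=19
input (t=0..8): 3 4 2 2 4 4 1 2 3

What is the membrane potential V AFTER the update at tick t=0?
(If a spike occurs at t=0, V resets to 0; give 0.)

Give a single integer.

t=0: input=3 -> V=18
t=1: input=4 -> V=0 FIRE
t=2: input=2 -> V=12
t=3: input=2 -> V=0 FIRE
t=4: input=4 -> V=0 FIRE
t=5: input=4 -> V=0 FIRE
t=6: input=1 -> V=6
t=7: input=2 -> V=17
t=8: input=3 -> V=0 FIRE

Answer: 18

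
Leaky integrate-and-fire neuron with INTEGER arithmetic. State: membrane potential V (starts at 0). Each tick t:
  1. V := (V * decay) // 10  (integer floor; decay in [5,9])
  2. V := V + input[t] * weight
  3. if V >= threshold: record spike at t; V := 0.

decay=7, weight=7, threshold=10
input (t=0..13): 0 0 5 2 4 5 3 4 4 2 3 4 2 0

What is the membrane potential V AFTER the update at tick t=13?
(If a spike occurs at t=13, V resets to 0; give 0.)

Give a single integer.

Answer: 0

Derivation:
t=0: input=0 -> V=0
t=1: input=0 -> V=0
t=2: input=5 -> V=0 FIRE
t=3: input=2 -> V=0 FIRE
t=4: input=4 -> V=0 FIRE
t=5: input=5 -> V=0 FIRE
t=6: input=3 -> V=0 FIRE
t=7: input=4 -> V=0 FIRE
t=8: input=4 -> V=0 FIRE
t=9: input=2 -> V=0 FIRE
t=10: input=3 -> V=0 FIRE
t=11: input=4 -> V=0 FIRE
t=12: input=2 -> V=0 FIRE
t=13: input=0 -> V=0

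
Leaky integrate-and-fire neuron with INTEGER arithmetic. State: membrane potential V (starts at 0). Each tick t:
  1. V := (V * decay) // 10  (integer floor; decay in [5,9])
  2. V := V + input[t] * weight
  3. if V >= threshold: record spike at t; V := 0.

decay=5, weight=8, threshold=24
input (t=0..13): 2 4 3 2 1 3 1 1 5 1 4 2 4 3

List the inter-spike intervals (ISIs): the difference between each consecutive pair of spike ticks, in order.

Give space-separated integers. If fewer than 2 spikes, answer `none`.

Answer: 1 3 3 2 2 1

Derivation:
t=0: input=2 -> V=16
t=1: input=4 -> V=0 FIRE
t=2: input=3 -> V=0 FIRE
t=3: input=2 -> V=16
t=4: input=1 -> V=16
t=5: input=3 -> V=0 FIRE
t=6: input=1 -> V=8
t=7: input=1 -> V=12
t=8: input=5 -> V=0 FIRE
t=9: input=1 -> V=8
t=10: input=4 -> V=0 FIRE
t=11: input=2 -> V=16
t=12: input=4 -> V=0 FIRE
t=13: input=3 -> V=0 FIRE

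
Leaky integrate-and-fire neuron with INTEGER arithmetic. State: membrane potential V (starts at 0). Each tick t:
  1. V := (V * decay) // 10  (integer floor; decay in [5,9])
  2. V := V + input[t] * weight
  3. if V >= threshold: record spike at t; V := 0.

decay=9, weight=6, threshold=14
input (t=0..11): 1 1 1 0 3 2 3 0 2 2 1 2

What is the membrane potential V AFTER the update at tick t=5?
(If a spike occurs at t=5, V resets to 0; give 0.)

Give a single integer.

Answer: 12

Derivation:
t=0: input=1 -> V=6
t=1: input=1 -> V=11
t=2: input=1 -> V=0 FIRE
t=3: input=0 -> V=0
t=4: input=3 -> V=0 FIRE
t=5: input=2 -> V=12
t=6: input=3 -> V=0 FIRE
t=7: input=0 -> V=0
t=8: input=2 -> V=12
t=9: input=2 -> V=0 FIRE
t=10: input=1 -> V=6
t=11: input=2 -> V=0 FIRE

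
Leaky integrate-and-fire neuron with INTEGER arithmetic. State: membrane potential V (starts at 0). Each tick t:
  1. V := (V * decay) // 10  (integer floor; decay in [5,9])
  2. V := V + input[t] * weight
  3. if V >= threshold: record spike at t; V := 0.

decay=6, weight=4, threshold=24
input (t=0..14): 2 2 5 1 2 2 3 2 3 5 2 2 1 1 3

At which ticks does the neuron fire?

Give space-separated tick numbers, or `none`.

Answer: 2 8

Derivation:
t=0: input=2 -> V=8
t=1: input=2 -> V=12
t=2: input=5 -> V=0 FIRE
t=3: input=1 -> V=4
t=4: input=2 -> V=10
t=5: input=2 -> V=14
t=6: input=3 -> V=20
t=7: input=2 -> V=20
t=8: input=3 -> V=0 FIRE
t=9: input=5 -> V=20
t=10: input=2 -> V=20
t=11: input=2 -> V=20
t=12: input=1 -> V=16
t=13: input=1 -> V=13
t=14: input=3 -> V=19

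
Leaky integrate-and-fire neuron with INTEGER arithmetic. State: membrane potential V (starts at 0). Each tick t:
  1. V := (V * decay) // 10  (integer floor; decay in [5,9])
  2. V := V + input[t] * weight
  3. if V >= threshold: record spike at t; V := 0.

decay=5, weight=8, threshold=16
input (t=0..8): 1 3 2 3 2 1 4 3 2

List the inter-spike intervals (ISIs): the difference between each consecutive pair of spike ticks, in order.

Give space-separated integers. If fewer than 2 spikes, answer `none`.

Answer: 1 1 1 2 1 1

Derivation:
t=0: input=1 -> V=8
t=1: input=3 -> V=0 FIRE
t=2: input=2 -> V=0 FIRE
t=3: input=3 -> V=0 FIRE
t=4: input=2 -> V=0 FIRE
t=5: input=1 -> V=8
t=6: input=4 -> V=0 FIRE
t=7: input=3 -> V=0 FIRE
t=8: input=2 -> V=0 FIRE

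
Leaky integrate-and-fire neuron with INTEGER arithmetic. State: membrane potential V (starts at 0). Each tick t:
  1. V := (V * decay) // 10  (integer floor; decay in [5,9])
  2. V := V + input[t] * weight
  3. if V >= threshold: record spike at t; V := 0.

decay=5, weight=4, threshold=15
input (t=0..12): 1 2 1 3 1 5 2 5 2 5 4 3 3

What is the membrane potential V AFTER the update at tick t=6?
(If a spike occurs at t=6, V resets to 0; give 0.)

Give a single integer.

Answer: 8

Derivation:
t=0: input=1 -> V=4
t=1: input=2 -> V=10
t=2: input=1 -> V=9
t=3: input=3 -> V=0 FIRE
t=4: input=1 -> V=4
t=5: input=5 -> V=0 FIRE
t=6: input=2 -> V=8
t=7: input=5 -> V=0 FIRE
t=8: input=2 -> V=8
t=9: input=5 -> V=0 FIRE
t=10: input=4 -> V=0 FIRE
t=11: input=3 -> V=12
t=12: input=3 -> V=0 FIRE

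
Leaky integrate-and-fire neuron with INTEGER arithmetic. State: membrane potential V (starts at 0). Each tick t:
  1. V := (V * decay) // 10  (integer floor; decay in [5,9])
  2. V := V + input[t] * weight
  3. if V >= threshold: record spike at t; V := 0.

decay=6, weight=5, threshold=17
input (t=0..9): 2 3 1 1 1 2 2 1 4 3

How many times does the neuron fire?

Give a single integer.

t=0: input=2 -> V=10
t=1: input=3 -> V=0 FIRE
t=2: input=1 -> V=5
t=3: input=1 -> V=8
t=4: input=1 -> V=9
t=5: input=2 -> V=15
t=6: input=2 -> V=0 FIRE
t=7: input=1 -> V=5
t=8: input=4 -> V=0 FIRE
t=9: input=3 -> V=15

Answer: 3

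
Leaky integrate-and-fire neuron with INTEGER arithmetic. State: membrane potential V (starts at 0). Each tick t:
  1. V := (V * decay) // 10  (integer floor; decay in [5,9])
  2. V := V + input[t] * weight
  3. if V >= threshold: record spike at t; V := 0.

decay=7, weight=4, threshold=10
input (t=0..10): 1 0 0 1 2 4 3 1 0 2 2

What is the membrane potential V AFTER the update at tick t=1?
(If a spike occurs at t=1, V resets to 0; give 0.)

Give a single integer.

Answer: 2

Derivation:
t=0: input=1 -> V=4
t=1: input=0 -> V=2
t=2: input=0 -> V=1
t=3: input=1 -> V=4
t=4: input=2 -> V=0 FIRE
t=5: input=4 -> V=0 FIRE
t=6: input=3 -> V=0 FIRE
t=7: input=1 -> V=4
t=8: input=0 -> V=2
t=9: input=2 -> V=9
t=10: input=2 -> V=0 FIRE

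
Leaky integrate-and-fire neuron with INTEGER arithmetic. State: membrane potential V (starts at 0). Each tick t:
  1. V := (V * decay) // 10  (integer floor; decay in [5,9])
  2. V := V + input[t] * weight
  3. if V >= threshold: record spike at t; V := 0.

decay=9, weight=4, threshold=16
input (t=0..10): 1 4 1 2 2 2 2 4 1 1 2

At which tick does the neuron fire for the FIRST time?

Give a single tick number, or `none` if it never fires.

t=0: input=1 -> V=4
t=1: input=4 -> V=0 FIRE
t=2: input=1 -> V=4
t=3: input=2 -> V=11
t=4: input=2 -> V=0 FIRE
t=5: input=2 -> V=8
t=6: input=2 -> V=15
t=7: input=4 -> V=0 FIRE
t=8: input=1 -> V=4
t=9: input=1 -> V=7
t=10: input=2 -> V=14

Answer: 1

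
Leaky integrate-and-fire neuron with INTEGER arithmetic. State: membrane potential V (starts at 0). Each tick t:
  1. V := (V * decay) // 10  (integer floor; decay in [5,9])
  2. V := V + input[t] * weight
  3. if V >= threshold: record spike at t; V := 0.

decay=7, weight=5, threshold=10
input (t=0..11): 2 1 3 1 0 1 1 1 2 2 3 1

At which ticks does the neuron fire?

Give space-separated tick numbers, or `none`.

Answer: 0 2 7 8 9 10

Derivation:
t=0: input=2 -> V=0 FIRE
t=1: input=1 -> V=5
t=2: input=3 -> V=0 FIRE
t=3: input=1 -> V=5
t=4: input=0 -> V=3
t=5: input=1 -> V=7
t=6: input=1 -> V=9
t=7: input=1 -> V=0 FIRE
t=8: input=2 -> V=0 FIRE
t=9: input=2 -> V=0 FIRE
t=10: input=3 -> V=0 FIRE
t=11: input=1 -> V=5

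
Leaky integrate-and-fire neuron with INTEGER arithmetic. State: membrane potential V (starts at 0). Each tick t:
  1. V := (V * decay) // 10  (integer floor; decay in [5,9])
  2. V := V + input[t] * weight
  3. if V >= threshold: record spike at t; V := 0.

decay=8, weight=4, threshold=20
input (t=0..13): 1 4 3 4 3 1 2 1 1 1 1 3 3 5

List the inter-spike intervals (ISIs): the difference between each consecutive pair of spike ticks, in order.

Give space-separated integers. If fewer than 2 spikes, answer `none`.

Answer: 2 7 2

Derivation:
t=0: input=1 -> V=4
t=1: input=4 -> V=19
t=2: input=3 -> V=0 FIRE
t=3: input=4 -> V=16
t=4: input=3 -> V=0 FIRE
t=5: input=1 -> V=4
t=6: input=2 -> V=11
t=7: input=1 -> V=12
t=8: input=1 -> V=13
t=9: input=1 -> V=14
t=10: input=1 -> V=15
t=11: input=3 -> V=0 FIRE
t=12: input=3 -> V=12
t=13: input=5 -> V=0 FIRE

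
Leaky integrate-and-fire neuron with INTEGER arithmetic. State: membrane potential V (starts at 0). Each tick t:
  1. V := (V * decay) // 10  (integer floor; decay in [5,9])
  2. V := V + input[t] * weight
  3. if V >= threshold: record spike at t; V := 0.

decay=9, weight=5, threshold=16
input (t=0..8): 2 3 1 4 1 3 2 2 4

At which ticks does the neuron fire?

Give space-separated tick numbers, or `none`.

t=0: input=2 -> V=10
t=1: input=3 -> V=0 FIRE
t=2: input=1 -> V=5
t=3: input=4 -> V=0 FIRE
t=4: input=1 -> V=5
t=5: input=3 -> V=0 FIRE
t=6: input=2 -> V=10
t=7: input=2 -> V=0 FIRE
t=8: input=4 -> V=0 FIRE

Answer: 1 3 5 7 8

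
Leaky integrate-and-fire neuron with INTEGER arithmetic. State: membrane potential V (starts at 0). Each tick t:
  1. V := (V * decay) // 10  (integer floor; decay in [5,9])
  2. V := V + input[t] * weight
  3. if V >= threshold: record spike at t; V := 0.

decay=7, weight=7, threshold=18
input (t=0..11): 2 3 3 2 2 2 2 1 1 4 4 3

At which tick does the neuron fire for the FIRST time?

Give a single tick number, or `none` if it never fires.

t=0: input=2 -> V=14
t=1: input=3 -> V=0 FIRE
t=2: input=3 -> V=0 FIRE
t=3: input=2 -> V=14
t=4: input=2 -> V=0 FIRE
t=5: input=2 -> V=14
t=6: input=2 -> V=0 FIRE
t=7: input=1 -> V=7
t=8: input=1 -> V=11
t=9: input=4 -> V=0 FIRE
t=10: input=4 -> V=0 FIRE
t=11: input=3 -> V=0 FIRE

Answer: 1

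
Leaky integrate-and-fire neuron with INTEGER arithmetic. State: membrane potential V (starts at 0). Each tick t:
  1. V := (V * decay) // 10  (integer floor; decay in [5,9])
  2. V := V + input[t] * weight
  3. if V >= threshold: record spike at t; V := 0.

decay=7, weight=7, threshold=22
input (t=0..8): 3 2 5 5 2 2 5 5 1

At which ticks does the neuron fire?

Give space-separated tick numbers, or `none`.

t=0: input=3 -> V=21
t=1: input=2 -> V=0 FIRE
t=2: input=5 -> V=0 FIRE
t=3: input=5 -> V=0 FIRE
t=4: input=2 -> V=14
t=5: input=2 -> V=0 FIRE
t=6: input=5 -> V=0 FIRE
t=7: input=5 -> V=0 FIRE
t=8: input=1 -> V=7

Answer: 1 2 3 5 6 7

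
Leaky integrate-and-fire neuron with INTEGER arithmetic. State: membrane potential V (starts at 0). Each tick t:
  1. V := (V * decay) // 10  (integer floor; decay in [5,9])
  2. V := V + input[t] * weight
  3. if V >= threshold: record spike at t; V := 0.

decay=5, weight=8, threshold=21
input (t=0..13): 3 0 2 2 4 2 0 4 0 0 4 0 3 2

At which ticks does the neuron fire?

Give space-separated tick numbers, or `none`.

t=0: input=3 -> V=0 FIRE
t=1: input=0 -> V=0
t=2: input=2 -> V=16
t=3: input=2 -> V=0 FIRE
t=4: input=4 -> V=0 FIRE
t=5: input=2 -> V=16
t=6: input=0 -> V=8
t=7: input=4 -> V=0 FIRE
t=8: input=0 -> V=0
t=9: input=0 -> V=0
t=10: input=4 -> V=0 FIRE
t=11: input=0 -> V=0
t=12: input=3 -> V=0 FIRE
t=13: input=2 -> V=16

Answer: 0 3 4 7 10 12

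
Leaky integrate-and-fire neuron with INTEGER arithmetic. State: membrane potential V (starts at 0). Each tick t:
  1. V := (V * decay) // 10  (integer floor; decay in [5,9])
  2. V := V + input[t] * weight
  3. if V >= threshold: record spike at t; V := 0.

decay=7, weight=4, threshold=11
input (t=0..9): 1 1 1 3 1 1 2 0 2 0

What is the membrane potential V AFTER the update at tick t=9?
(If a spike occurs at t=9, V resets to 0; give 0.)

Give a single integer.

Answer: 5

Derivation:
t=0: input=1 -> V=4
t=1: input=1 -> V=6
t=2: input=1 -> V=8
t=3: input=3 -> V=0 FIRE
t=4: input=1 -> V=4
t=5: input=1 -> V=6
t=6: input=2 -> V=0 FIRE
t=7: input=0 -> V=0
t=8: input=2 -> V=8
t=9: input=0 -> V=5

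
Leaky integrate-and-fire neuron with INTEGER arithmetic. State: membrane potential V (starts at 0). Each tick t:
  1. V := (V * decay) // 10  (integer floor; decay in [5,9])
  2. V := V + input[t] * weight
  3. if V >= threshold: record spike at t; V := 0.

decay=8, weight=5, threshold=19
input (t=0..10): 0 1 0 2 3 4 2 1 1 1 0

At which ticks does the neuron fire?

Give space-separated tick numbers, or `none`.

t=0: input=0 -> V=0
t=1: input=1 -> V=5
t=2: input=0 -> V=4
t=3: input=2 -> V=13
t=4: input=3 -> V=0 FIRE
t=5: input=4 -> V=0 FIRE
t=6: input=2 -> V=10
t=7: input=1 -> V=13
t=8: input=1 -> V=15
t=9: input=1 -> V=17
t=10: input=0 -> V=13

Answer: 4 5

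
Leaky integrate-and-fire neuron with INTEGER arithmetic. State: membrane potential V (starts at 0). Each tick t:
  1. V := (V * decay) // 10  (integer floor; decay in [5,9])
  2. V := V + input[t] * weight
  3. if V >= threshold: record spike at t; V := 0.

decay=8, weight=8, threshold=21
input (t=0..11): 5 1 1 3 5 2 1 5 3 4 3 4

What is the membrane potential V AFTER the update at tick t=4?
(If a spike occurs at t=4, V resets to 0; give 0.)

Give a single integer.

t=0: input=5 -> V=0 FIRE
t=1: input=1 -> V=8
t=2: input=1 -> V=14
t=3: input=3 -> V=0 FIRE
t=4: input=5 -> V=0 FIRE
t=5: input=2 -> V=16
t=6: input=1 -> V=20
t=7: input=5 -> V=0 FIRE
t=8: input=3 -> V=0 FIRE
t=9: input=4 -> V=0 FIRE
t=10: input=3 -> V=0 FIRE
t=11: input=4 -> V=0 FIRE

Answer: 0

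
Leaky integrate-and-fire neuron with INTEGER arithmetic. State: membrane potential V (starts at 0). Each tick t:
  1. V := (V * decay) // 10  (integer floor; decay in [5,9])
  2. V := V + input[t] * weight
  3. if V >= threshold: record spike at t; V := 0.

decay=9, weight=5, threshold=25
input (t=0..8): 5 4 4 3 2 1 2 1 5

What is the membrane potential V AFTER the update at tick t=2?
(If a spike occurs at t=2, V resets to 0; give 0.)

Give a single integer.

t=0: input=5 -> V=0 FIRE
t=1: input=4 -> V=20
t=2: input=4 -> V=0 FIRE
t=3: input=3 -> V=15
t=4: input=2 -> V=23
t=5: input=1 -> V=0 FIRE
t=6: input=2 -> V=10
t=7: input=1 -> V=14
t=8: input=5 -> V=0 FIRE

Answer: 0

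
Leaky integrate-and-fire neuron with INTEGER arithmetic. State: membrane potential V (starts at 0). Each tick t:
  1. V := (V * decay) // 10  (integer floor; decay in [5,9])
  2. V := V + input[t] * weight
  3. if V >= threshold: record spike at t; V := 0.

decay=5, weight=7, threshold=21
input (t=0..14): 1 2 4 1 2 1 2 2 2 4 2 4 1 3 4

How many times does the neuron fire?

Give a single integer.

Answer: 7

Derivation:
t=0: input=1 -> V=7
t=1: input=2 -> V=17
t=2: input=4 -> V=0 FIRE
t=3: input=1 -> V=7
t=4: input=2 -> V=17
t=5: input=1 -> V=15
t=6: input=2 -> V=0 FIRE
t=7: input=2 -> V=14
t=8: input=2 -> V=0 FIRE
t=9: input=4 -> V=0 FIRE
t=10: input=2 -> V=14
t=11: input=4 -> V=0 FIRE
t=12: input=1 -> V=7
t=13: input=3 -> V=0 FIRE
t=14: input=4 -> V=0 FIRE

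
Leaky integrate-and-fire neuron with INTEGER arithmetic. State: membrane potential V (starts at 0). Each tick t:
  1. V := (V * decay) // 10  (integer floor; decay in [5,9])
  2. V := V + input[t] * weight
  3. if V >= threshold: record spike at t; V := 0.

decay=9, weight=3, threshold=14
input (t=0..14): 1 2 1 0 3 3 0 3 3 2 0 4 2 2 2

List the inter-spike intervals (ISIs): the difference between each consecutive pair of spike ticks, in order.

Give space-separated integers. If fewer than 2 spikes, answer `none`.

t=0: input=1 -> V=3
t=1: input=2 -> V=8
t=2: input=1 -> V=10
t=3: input=0 -> V=9
t=4: input=3 -> V=0 FIRE
t=5: input=3 -> V=9
t=6: input=0 -> V=8
t=7: input=3 -> V=0 FIRE
t=8: input=3 -> V=9
t=9: input=2 -> V=0 FIRE
t=10: input=0 -> V=0
t=11: input=4 -> V=12
t=12: input=2 -> V=0 FIRE
t=13: input=2 -> V=6
t=14: input=2 -> V=11

Answer: 3 2 3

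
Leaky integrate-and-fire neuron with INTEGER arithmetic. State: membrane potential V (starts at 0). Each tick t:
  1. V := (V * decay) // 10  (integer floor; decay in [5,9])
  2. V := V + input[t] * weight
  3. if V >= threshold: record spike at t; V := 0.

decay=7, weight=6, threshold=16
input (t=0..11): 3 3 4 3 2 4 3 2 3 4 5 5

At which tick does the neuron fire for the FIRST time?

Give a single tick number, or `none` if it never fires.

Answer: 0

Derivation:
t=0: input=3 -> V=0 FIRE
t=1: input=3 -> V=0 FIRE
t=2: input=4 -> V=0 FIRE
t=3: input=3 -> V=0 FIRE
t=4: input=2 -> V=12
t=5: input=4 -> V=0 FIRE
t=6: input=3 -> V=0 FIRE
t=7: input=2 -> V=12
t=8: input=3 -> V=0 FIRE
t=9: input=4 -> V=0 FIRE
t=10: input=5 -> V=0 FIRE
t=11: input=5 -> V=0 FIRE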